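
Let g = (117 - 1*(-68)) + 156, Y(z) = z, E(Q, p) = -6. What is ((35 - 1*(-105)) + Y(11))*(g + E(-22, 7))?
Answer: 50585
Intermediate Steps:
g = 341 (g = (117 + 68) + 156 = 185 + 156 = 341)
((35 - 1*(-105)) + Y(11))*(g + E(-22, 7)) = ((35 - 1*(-105)) + 11)*(341 - 6) = ((35 + 105) + 11)*335 = (140 + 11)*335 = 151*335 = 50585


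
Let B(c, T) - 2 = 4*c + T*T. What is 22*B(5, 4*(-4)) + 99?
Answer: 6215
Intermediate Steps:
B(c, T) = 2 + T² + 4*c (B(c, T) = 2 + (4*c + T*T) = 2 + (4*c + T²) = 2 + (T² + 4*c) = 2 + T² + 4*c)
22*B(5, 4*(-4)) + 99 = 22*(2 + (4*(-4))² + 4*5) + 99 = 22*(2 + (-16)² + 20) + 99 = 22*(2 + 256 + 20) + 99 = 22*278 + 99 = 6116 + 99 = 6215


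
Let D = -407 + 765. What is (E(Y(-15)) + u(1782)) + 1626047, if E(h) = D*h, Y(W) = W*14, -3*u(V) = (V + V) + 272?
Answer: 4648765/3 ≈ 1.5496e+6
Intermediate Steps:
D = 358
u(V) = -272/3 - 2*V/3 (u(V) = -((V + V) + 272)/3 = -(2*V + 272)/3 = -(272 + 2*V)/3 = -272/3 - 2*V/3)
Y(W) = 14*W
E(h) = 358*h
(E(Y(-15)) + u(1782)) + 1626047 = (358*(14*(-15)) + (-272/3 - 2/3*1782)) + 1626047 = (358*(-210) + (-272/3 - 1188)) + 1626047 = (-75180 - 3836/3) + 1626047 = -229376/3 + 1626047 = 4648765/3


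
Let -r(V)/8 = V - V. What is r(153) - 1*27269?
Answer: -27269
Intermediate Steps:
r(V) = 0 (r(V) = -8*(V - V) = -8*0 = 0)
r(153) - 1*27269 = 0 - 1*27269 = 0 - 27269 = -27269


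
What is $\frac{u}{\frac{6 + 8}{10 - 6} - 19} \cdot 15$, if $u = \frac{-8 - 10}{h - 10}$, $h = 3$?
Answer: $- \frac{540}{217} \approx -2.4885$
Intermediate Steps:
$u = \frac{18}{7}$ ($u = \frac{-8 - 10}{3 - 10} = - \frac{18}{-7} = \left(-18\right) \left(- \frac{1}{7}\right) = \frac{18}{7} \approx 2.5714$)
$\frac{u}{\frac{6 + 8}{10 - 6} - 19} \cdot 15 = \frac{18}{7 \left(\frac{6 + 8}{10 - 6} - 19\right)} 15 = \frac{18}{7 \left(\frac{14}{4} - 19\right)} 15 = \frac{18}{7 \left(14 \cdot \frac{1}{4} - 19\right)} 15 = \frac{18}{7 \left(\frac{7}{2} - 19\right)} 15 = \frac{18}{7 \left(- \frac{31}{2}\right)} 15 = \frac{18}{7} \left(- \frac{2}{31}\right) 15 = \left(- \frac{36}{217}\right) 15 = - \frac{540}{217}$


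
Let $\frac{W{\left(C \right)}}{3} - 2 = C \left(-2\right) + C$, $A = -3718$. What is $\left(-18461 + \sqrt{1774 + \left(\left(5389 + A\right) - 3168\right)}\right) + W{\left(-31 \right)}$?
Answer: $-18362 + \sqrt{277} \approx -18345.0$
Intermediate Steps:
$W{\left(C \right)} = 6 - 3 C$ ($W{\left(C \right)} = 6 + 3 \left(C \left(-2\right) + C\right) = 6 + 3 \left(- 2 C + C\right) = 6 + 3 \left(- C\right) = 6 - 3 C$)
$\left(-18461 + \sqrt{1774 + \left(\left(5389 + A\right) - 3168\right)}\right) + W{\left(-31 \right)} = \left(-18461 + \sqrt{1774 + \left(\left(5389 - 3718\right) - 3168\right)}\right) + \left(6 - -93\right) = \left(-18461 + \sqrt{1774 + \left(1671 - 3168\right)}\right) + \left(6 + 93\right) = \left(-18461 + \sqrt{1774 - 1497}\right) + 99 = \left(-18461 + \sqrt{277}\right) + 99 = -18362 + \sqrt{277}$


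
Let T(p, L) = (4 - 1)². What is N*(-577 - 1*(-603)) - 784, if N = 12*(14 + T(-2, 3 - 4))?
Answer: 6392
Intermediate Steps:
T(p, L) = 9 (T(p, L) = 3² = 9)
N = 276 (N = 12*(14 + 9) = 12*23 = 276)
N*(-577 - 1*(-603)) - 784 = 276*(-577 - 1*(-603)) - 784 = 276*(-577 + 603) - 784 = 276*26 - 784 = 7176 - 784 = 6392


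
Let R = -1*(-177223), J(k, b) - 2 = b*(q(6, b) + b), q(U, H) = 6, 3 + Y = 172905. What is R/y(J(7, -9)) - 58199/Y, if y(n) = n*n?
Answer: 30593265787/145410582 ≈ 210.39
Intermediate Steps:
Y = 172902 (Y = -3 + 172905 = 172902)
J(k, b) = 2 + b*(6 + b)
R = 177223
y(n) = n²
R/y(J(7, -9)) - 58199/Y = 177223/((2 + (-9)² + 6*(-9))²) - 58199/172902 = 177223/((2 + 81 - 54)²) - 58199*1/172902 = 177223/(29²) - 58199/172902 = 177223/841 - 58199/172902 = 30593265787/145410582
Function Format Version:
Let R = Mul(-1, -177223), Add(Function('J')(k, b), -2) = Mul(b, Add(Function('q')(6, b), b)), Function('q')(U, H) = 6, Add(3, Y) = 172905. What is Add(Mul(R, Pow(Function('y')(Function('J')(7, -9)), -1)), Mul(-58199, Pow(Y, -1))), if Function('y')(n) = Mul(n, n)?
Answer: Rational(30593265787, 145410582) ≈ 210.39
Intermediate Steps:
Y = 172902 (Y = Add(-3, 172905) = 172902)
Function('J')(k, b) = Add(2, Mul(b, Add(6, b)))
R = 177223
Function('y')(n) = Pow(n, 2)
Add(Mul(R, Pow(Function('y')(Function('J')(7, -9)), -1)), Mul(-58199, Pow(Y, -1))) = Add(Mul(177223, Pow(Pow(Add(2, Pow(-9, 2), Mul(6, -9)), 2), -1)), Mul(-58199, Pow(172902, -1))) = Add(Mul(177223, Pow(Pow(Add(2, 81, -54), 2), -1)), Mul(-58199, Rational(1, 172902))) = Add(Mul(177223, Pow(Pow(29, 2), -1)), Rational(-58199, 172902)) = Add(Mul(177223, Pow(841, -1)), Rational(-58199, 172902)) = Add(Mul(177223, Rational(1, 841)), Rational(-58199, 172902)) = Add(Rational(177223, 841), Rational(-58199, 172902)) = Rational(30593265787, 145410582)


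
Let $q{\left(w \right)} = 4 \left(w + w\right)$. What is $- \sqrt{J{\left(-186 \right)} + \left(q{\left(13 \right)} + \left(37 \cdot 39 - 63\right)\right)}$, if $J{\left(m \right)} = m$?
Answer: $- \sqrt{1298} \approx -36.028$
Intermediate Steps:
$q{\left(w \right)} = 8 w$ ($q{\left(w \right)} = 4 \cdot 2 w = 8 w$)
$- \sqrt{J{\left(-186 \right)} + \left(q{\left(13 \right)} + \left(37 \cdot 39 - 63\right)\right)} = - \sqrt{-186 + \left(8 \cdot 13 + \left(37 \cdot 39 - 63\right)\right)} = - \sqrt{-186 + \left(104 + \left(1443 - 63\right)\right)} = - \sqrt{-186 + \left(104 + 1380\right)} = - \sqrt{-186 + 1484} = - \sqrt{1298}$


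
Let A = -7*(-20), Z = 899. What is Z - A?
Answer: 759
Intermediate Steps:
A = 140
Z - A = 899 - 1*140 = 899 - 140 = 759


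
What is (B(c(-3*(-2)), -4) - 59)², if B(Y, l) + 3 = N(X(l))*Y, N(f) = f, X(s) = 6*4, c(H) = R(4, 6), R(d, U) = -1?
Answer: 7396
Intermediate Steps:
c(H) = -1
X(s) = 24
B(Y, l) = -3 + 24*Y
(B(c(-3*(-2)), -4) - 59)² = ((-3 + 24*(-1)) - 59)² = ((-3 - 24) - 59)² = (-27 - 59)² = (-86)² = 7396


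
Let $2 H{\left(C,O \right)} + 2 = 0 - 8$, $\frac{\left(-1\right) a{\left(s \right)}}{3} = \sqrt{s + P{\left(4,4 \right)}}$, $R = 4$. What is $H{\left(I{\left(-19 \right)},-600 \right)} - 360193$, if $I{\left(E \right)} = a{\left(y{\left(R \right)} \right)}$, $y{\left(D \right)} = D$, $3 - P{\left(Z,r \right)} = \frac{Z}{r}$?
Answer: $-360198$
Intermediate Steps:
$P{\left(Z,r \right)} = 3 - \frac{Z}{r}$
$a{\left(s \right)} = - 3 \sqrt{2 + s}$ ($a{\left(s \right)} = - 3 \sqrt{s + \left(3 - \frac{4}{4}\right)} = - 3 \sqrt{s + \left(3 - 4 \cdot \frac{1}{4}\right)} = - 3 \sqrt{s + \left(3 - 1\right)} = - 3 \sqrt{s + 2} = - 3 \sqrt{2 + s}$)
$I{\left(E \right)} = - 3 \sqrt{6}$ ($I{\left(E \right)} = - 3 \sqrt{2 + 4} = - 3 \sqrt{6}$)
$H{\left(C,O \right)} = -5$ ($H{\left(C,O \right)} = -1 + \frac{0 - 8}{2} = -1 + \frac{1}{2} \left(-8\right) = -1 - 4 = -5$)
$H{\left(I{\left(-19 \right)},-600 \right)} - 360193 = -5 - 360193 = -360198$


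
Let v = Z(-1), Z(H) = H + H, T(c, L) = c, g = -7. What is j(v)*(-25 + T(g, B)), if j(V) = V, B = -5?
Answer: 64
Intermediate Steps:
Z(H) = 2*H
v = -2 (v = 2*(-1) = -2)
j(v)*(-25 + T(g, B)) = -2*(-25 - 7) = -2*(-32) = 64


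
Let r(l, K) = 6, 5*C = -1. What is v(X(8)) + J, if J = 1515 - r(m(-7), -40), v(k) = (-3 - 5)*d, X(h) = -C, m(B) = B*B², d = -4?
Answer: 1541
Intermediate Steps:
C = -⅕ (C = (⅕)*(-1) = -⅕ ≈ -0.20000)
m(B) = B³
X(h) = ⅕ (X(h) = -1*(-⅕) = ⅕)
v(k) = 32 (v(k) = (-3 - 5)*(-4) = -8*(-4) = 32)
J = 1509 (J = 1515 - 1*6 = 1515 - 6 = 1509)
v(X(8)) + J = 32 + 1509 = 1541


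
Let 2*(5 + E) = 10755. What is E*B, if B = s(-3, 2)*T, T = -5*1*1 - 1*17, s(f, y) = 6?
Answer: -709170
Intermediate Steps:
T = -22 (T = -5*1 - 17 = -5 - 17 = -22)
E = 10745/2 (E = -5 + (½)*10755 = -5 + 10755/2 = 10745/2 ≈ 5372.5)
B = -132 (B = 6*(-22) = -132)
E*B = (10745/2)*(-132) = -709170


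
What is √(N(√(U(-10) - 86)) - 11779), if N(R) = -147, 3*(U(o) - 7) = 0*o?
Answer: I*√11926 ≈ 109.21*I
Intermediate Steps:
U(o) = 7 (U(o) = 7 + (0*o)/3 = 7 + (⅓)*0 = 7 + 0 = 7)
√(N(√(U(-10) - 86)) - 11779) = √(-147 - 11779) = √(-11926) = I*√11926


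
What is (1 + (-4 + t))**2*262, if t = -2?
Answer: 6550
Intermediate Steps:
(1 + (-4 + t))**2*262 = (1 + (-4 - 2))**2*262 = (1 - 6)**2*262 = (-5)**2*262 = 25*262 = 6550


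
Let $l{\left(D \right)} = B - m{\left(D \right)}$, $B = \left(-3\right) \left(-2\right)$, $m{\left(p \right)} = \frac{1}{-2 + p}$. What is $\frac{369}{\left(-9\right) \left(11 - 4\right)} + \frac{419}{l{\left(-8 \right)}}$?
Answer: $\frac{26829}{427} \approx 62.831$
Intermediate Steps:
$B = 6$
$l{\left(D \right)} = 6 - \frac{1}{-2 + D}$
$\frac{369}{\left(-9\right) \left(11 - 4\right)} + \frac{419}{l{\left(-8 \right)}} = \frac{369}{\left(-9\right) \left(11 - 4\right)} + \frac{419}{\frac{1}{-2 - 8} \left(-13 + 6 \left(-8\right)\right)} = \frac{369}{\left(-9\right) 7} + \frac{419}{\frac{1}{-10} \left(-13 - 48\right)} = \frac{369}{-63} + \frac{419}{\left(- \frac{1}{10}\right) \left(-61\right)} = 369 \left(- \frac{1}{63}\right) + \frac{419}{\frac{61}{10}} = - \frac{41}{7} + 419 \cdot \frac{10}{61} = - \frac{41}{7} + \frac{4190}{61} = \frac{26829}{427}$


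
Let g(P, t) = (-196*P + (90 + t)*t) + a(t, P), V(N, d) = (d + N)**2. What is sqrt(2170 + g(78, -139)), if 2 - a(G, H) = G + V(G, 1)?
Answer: I*sqrt(25210) ≈ 158.78*I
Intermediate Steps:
V(N, d) = (N + d)**2
a(G, H) = 2 - G - (1 + G)**2 (a(G, H) = 2 - (G + (G + 1)**2) = 2 - (G + (1 + G)**2) = 2 + (-G - (1 + G)**2) = 2 - G - (1 + G)**2)
g(P, t) = 2 - t - (1 + t)**2 - 196*P + t*(90 + t) (g(P, t) = (-196*P + (90 + t)*t) + (2 - t - (1 + t)**2) = (-196*P + t*(90 + t)) + (2 - t - (1 + t)**2) = 2 - t - (1 + t)**2 - 196*P + t*(90 + t))
sqrt(2170 + g(78, -139)) = sqrt(2170 + (1 - 196*78 + 87*(-139))) = sqrt(2170 + (1 - 15288 - 12093)) = sqrt(2170 - 27380) = sqrt(-25210) = I*sqrt(25210)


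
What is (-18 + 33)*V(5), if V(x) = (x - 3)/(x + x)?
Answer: 3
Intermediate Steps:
V(x) = (-3 + x)/(2*x) (V(x) = (-3 + x)/((2*x)) = (-3 + x)*(1/(2*x)) = (-3 + x)/(2*x))
(-18 + 33)*V(5) = (-18 + 33)*((½)*(-3 + 5)/5) = 15*((½)*(⅕)*2) = 15*(⅕) = 3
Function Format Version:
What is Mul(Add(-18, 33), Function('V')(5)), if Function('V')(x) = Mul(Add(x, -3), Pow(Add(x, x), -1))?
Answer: 3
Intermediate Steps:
Function('V')(x) = Mul(Rational(1, 2), Pow(x, -1), Add(-3, x)) (Function('V')(x) = Mul(Add(-3, x), Pow(Mul(2, x), -1)) = Mul(Add(-3, x), Mul(Rational(1, 2), Pow(x, -1))) = Mul(Rational(1, 2), Pow(x, -1), Add(-3, x)))
Mul(Add(-18, 33), Function('V')(5)) = Mul(Add(-18, 33), Mul(Rational(1, 2), Pow(5, -1), Add(-3, 5))) = Mul(15, Mul(Rational(1, 2), Rational(1, 5), 2)) = Mul(15, Rational(1, 5)) = 3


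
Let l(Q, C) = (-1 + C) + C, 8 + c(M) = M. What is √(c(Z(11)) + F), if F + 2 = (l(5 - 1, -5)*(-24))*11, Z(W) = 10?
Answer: 22*√6 ≈ 53.889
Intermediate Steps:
c(M) = -8 + M
l(Q, C) = -1 + 2*C
F = 2902 (F = -2 + ((-1 + 2*(-5))*(-24))*11 = -2 + ((-1 - 10)*(-24))*11 = -2 - 11*(-24)*11 = -2 + 264*11 = -2 + 2904 = 2902)
√(c(Z(11)) + F) = √((-8 + 10) + 2902) = √(2 + 2902) = √2904 = 22*√6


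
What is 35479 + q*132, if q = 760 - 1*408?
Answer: 81943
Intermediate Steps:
q = 352 (q = 760 - 408 = 352)
35479 + q*132 = 35479 + 352*132 = 35479 + 46464 = 81943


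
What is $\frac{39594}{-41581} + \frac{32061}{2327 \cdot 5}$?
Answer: $\frac{872452251}{483794935} \approx 1.8034$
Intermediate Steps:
$\frac{39594}{-41581} + \frac{32061}{2327 \cdot 5} = 39594 \left(- \frac{1}{41581}\right) + \frac{32061}{11635} = - \frac{39594}{41581} + 32061 \cdot \frac{1}{11635} = - \frac{39594}{41581} + \frac{32061}{11635} = \frac{872452251}{483794935}$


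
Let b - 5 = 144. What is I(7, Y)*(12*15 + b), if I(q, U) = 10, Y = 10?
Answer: 3290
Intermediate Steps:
b = 149 (b = 5 + 144 = 149)
I(7, Y)*(12*15 + b) = 10*(12*15 + 149) = 10*(180 + 149) = 10*329 = 3290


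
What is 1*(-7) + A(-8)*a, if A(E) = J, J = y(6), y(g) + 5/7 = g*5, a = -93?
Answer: -19114/7 ≈ -2730.6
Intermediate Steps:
y(g) = -5/7 + 5*g (y(g) = -5/7 + g*5 = -5/7 + 5*g)
J = 205/7 (J = -5/7 + 5*6 = -5/7 + 30 = 205/7 ≈ 29.286)
A(E) = 205/7
1*(-7) + A(-8)*a = 1*(-7) + (205/7)*(-93) = -7 - 19065/7 = -19114/7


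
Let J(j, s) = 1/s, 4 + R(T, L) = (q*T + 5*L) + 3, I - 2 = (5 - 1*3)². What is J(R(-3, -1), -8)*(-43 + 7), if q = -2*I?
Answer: 9/2 ≈ 4.5000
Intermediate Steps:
I = 6 (I = 2 + (5 - 1*3)² = 2 + (5 - 3)² = 2 + 2² = 2 + 4 = 6)
q = -12 (q = -2*6 = -12)
R(T, L) = -1 - 12*T + 5*L (R(T, L) = -4 + ((-12*T + 5*L) + 3) = -4 + (3 - 12*T + 5*L) = -1 - 12*T + 5*L)
J(R(-3, -1), -8)*(-43 + 7) = (-43 + 7)/(-8) = -⅛*(-36) = 9/2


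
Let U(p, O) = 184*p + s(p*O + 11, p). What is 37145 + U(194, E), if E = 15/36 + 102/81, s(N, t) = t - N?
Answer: 3925739/54 ≈ 72699.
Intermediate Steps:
E = 181/108 (E = 15*(1/36) + 102*(1/81) = 5/12 + 34/27 = 181/108 ≈ 1.6759)
U(p, O) = -11 + 185*p - O*p (U(p, O) = 184*p + (p - (p*O + 11)) = 184*p + (p - (O*p + 11)) = 184*p + (p - (11 + O*p)) = 184*p + (p + (-11 - O*p)) = 184*p + (-11 + p - O*p) = -11 + 185*p - O*p)
37145 + U(194, E) = 37145 + (-11 + 185*194 - 1*181/108*194) = 37145 + (-11 + 35890 - 17557/54) = 37145 + 1919909/54 = 3925739/54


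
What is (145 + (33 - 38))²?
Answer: 19600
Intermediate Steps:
(145 + (33 - 38))² = (145 - 5)² = 140² = 19600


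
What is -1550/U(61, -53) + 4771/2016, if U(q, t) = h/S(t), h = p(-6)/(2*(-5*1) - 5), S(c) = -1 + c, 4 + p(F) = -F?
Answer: -1265539229/2016 ≈ -6.2775e+5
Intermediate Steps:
p(F) = -4 - F
h = -2/15 (h = (-4 - 1*(-6))/(2*(-5*1) - 5) = (-4 + 6)/(2*(-5) - 5) = 2/(-10 - 5) = 2/(-15) = 2*(-1/15) = -2/15 ≈ -0.13333)
U(q, t) = -2/(15*(-1 + t))
-1550/U(61, -53) + 4771/2016 = -1550/((-2/(-15 + 15*(-53)))) + 4771/2016 = -1550/((-2/(-15 - 795))) + 4771*(1/2016) = -1550/((-2/(-810))) + 4771/2016 = -1550/((-2*(-1/810))) + 4771/2016 = -1550/1/405 + 4771/2016 = -1550*405 + 4771/2016 = -627750 + 4771/2016 = -1265539229/2016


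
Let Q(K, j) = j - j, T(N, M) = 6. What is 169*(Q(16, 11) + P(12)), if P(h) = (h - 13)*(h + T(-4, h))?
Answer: -3042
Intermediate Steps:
P(h) = (-13 + h)*(6 + h) (P(h) = (h - 13)*(h + 6) = (-13 + h)*(6 + h))
Q(K, j) = 0
169*(Q(16, 11) + P(12)) = 169*(0 + (-78 + 12² - 7*12)) = 169*(0 + (-78 + 144 - 84)) = 169*(0 - 18) = 169*(-18) = -3042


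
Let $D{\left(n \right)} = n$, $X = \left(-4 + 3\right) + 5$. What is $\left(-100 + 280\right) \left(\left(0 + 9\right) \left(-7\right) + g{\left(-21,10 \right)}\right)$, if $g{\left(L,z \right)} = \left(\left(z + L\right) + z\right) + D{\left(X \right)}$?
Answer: $-10800$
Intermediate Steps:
$X = 4$ ($X = -1 + 5 = 4$)
$g{\left(L,z \right)} = 4 + L + 2 z$ ($g{\left(L,z \right)} = \left(\left(z + L\right) + z\right) + 4 = \left(\left(L + z\right) + z\right) + 4 = \left(L + 2 z\right) + 4 = 4 + L + 2 z$)
$\left(-100 + 280\right) \left(\left(0 + 9\right) \left(-7\right) + g{\left(-21,10 \right)}\right) = \left(-100 + 280\right) \left(\left(0 + 9\right) \left(-7\right) + \left(4 - 21 + 2 \cdot 10\right)\right) = 180 \left(9 \left(-7\right) + \left(4 - 21 + 20\right)\right) = 180 \left(-63 + 3\right) = 180 \left(-60\right) = -10800$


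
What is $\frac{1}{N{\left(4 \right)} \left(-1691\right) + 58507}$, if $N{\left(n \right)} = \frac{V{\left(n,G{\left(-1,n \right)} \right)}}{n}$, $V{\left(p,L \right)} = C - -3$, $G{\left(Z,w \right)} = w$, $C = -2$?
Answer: $\frac{4}{232337} \approx 1.7216 \cdot 10^{-5}$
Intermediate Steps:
$V{\left(p,L \right)} = 1$ ($V{\left(p,L \right)} = -2 - -3 = -2 + 3 = 1$)
$N{\left(n \right)} = \frac{1}{n}$ ($N{\left(n \right)} = 1 \frac{1}{n} = \frac{1}{n}$)
$\frac{1}{N{\left(4 \right)} \left(-1691\right) + 58507} = \frac{1}{\frac{1}{4} \left(-1691\right) + 58507} = \frac{1}{- \frac{1691}{4} + 58507} = \frac{1}{\frac{232337}{4}} = \frac{4}{232337}$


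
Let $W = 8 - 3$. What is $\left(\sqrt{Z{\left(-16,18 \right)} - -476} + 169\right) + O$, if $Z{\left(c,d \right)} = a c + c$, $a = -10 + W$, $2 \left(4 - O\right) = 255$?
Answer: $\frac{91}{2} + 6 \sqrt{15} \approx 68.738$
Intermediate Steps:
$O = - \frac{247}{2}$ ($O = 4 - \frac{255}{2} = - \frac{247}{2} \approx -123.5$)
$W = 5$
$a = -5$ ($a = -10 + 5 = -5$)
$Z{\left(c,d \right)} = - 4 c$ ($Z{\left(c,d \right)} = - 5 c + c = - 4 c$)
$\left(\sqrt{Z{\left(-16,18 \right)} - -476} + 169\right) + O = \left(\sqrt{\left(-4\right) \left(-16\right) - -476} + 169\right) - \frac{247}{2} = \left(\sqrt{64 + \left(-340 + 816\right)} + 169\right) - \frac{247}{2} = \left(\sqrt{64 + 476} + 169\right) - \frac{247}{2} = \left(\sqrt{540} + 169\right) - \frac{247}{2} = \left(6 \sqrt{15} + 169\right) - \frac{247}{2} = \left(169 + 6 \sqrt{15}\right) - \frac{247}{2} = \frac{91}{2} + 6 \sqrt{15}$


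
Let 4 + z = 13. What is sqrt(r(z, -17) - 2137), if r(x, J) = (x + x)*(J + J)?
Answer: I*sqrt(2749) ≈ 52.431*I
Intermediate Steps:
z = 9 (z = -4 + 13 = 9)
r(x, J) = 4*J*x (r(x, J) = (2*x)*(2*J) = 4*J*x)
sqrt(r(z, -17) - 2137) = sqrt(4*(-17)*9 - 2137) = sqrt(-612 - 2137) = sqrt(-2749) = I*sqrt(2749)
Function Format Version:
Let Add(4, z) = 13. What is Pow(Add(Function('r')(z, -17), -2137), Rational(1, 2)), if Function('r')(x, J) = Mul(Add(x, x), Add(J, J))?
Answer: Mul(I, Pow(2749, Rational(1, 2))) ≈ Mul(52.431, I)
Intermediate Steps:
z = 9 (z = Add(-4, 13) = 9)
Function('r')(x, J) = Mul(4, J, x) (Function('r')(x, J) = Mul(Mul(2, x), Mul(2, J)) = Mul(4, J, x))
Pow(Add(Function('r')(z, -17), -2137), Rational(1, 2)) = Pow(Add(Mul(4, -17, 9), -2137), Rational(1, 2)) = Pow(Add(-612, -2137), Rational(1, 2)) = Pow(-2749, Rational(1, 2)) = Mul(I, Pow(2749, Rational(1, 2)))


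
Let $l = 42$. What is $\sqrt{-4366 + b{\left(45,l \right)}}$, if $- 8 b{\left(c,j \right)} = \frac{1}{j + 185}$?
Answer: $\frac{i \sqrt{3599610278}}{908} \approx 66.076 i$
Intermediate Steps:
$b{\left(c,j \right)} = - \frac{1}{8 \left(185 + j\right)}$ ($b{\left(c,j \right)} = - \frac{1}{8 \left(j + 185\right)} = - \frac{1}{8 \left(185 + j\right)}$)
$\sqrt{-4366 + b{\left(45,l \right)}} = \sqrt{-4366 - \frac{1}{1480 + 8 \cdot 42}} = \sqrt{-4366 - \frac{1}{1480 + 336}} = \sqrt{-4366 - \frac{1}{1816}} = \sqrt{- \frac{7928657}{1816}} = \frac{i \sqrt{3599610278}}{908}$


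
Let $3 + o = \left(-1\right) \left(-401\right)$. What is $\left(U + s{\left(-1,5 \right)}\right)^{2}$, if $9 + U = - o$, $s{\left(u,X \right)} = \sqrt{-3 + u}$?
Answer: $165645 - 1628 i \approx 1.6565 \cdot 10^{5} - 1628.0 i$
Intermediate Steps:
$o = 398$ ($o = -3 - -401 = -3 + 401 = 398$)
$U = -407$ ($U = -9 - 398 = -407$)
$\left(U + s{\left(-1,5 \right)}\right)^{2} = \left(-407 + \sqrt{-3 - 1}\right)^{2} = \left(-407 + \sqrt{-4}\right)^{2} = \left(-407 + 2 i\right)^{2}$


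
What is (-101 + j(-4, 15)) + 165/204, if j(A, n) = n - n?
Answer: -6813/68 ≈ -100.19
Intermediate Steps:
j(A, n) = 0
(-101 + j(-4, 15)) + 165/204 = (-101 + 0) + 165/204 = -101 + 165*(1/204) = -101 + 55/68 = -6813/68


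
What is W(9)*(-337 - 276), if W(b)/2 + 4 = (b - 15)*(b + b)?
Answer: 137312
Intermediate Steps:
W(b) = -8 + 4*b*(-15 + b) (W(b) = -8 + 2*((b - 15)*(b + b)) = -8 + 2*((-15 + b)*(2*b)) = -8 + 2*(2*b*(-15 + b)) = -8 + 4*b*(-15 + b))
W(9)*(-337 - 276) = (-8 - 60*9 + 4*9²)*(-337 - 276) = (-8 - 540 + 4*81)*(-613) = (-8 - 540 + 324)*(-613) = -224*(-613) = 137312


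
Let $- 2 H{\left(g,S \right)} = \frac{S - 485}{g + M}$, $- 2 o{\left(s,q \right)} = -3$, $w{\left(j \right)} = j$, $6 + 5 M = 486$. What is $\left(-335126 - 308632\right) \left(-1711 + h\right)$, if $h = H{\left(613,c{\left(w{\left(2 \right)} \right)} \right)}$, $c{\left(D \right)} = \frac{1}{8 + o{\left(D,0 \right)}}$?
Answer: $\frac{780786108609}{709} \approx 1.1013 \cdot 10^{9}$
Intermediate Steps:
$M = 96$ ($M = - \frac{6}{5} + \frac{1}{5} \cdot 486 = - \frac{6}{5} + \frac{486}{5} = 96$)
$o{\left(s,q \right)} = \frac{3}{2}$ ($o{\left(s,q \right)} = \left(- \frac{1}{2}\right) \left(-3\right) = \frac{3}{2}$)
$c{\left(D \right)} = \frac{2}{19}$ ($c{\left(D \right)} = \frac{1}{8 + \frac{3}{2}} = \frac{1}{\frac{19}{2}} = \frac{2}{19}$)
$H{\left(g,S \right)} = - \frac{-485 + S}{2 \left(96 + g\right)}$ ($H{\left(g,S \right)} = - \frac{\left(S - 485\right) \frac{1}{g + 96}}{2} = - \frac{\left(-485 + S\right) \frac{1}{96 + g}}{2} = - \frac{\frac{1}{96 + g} \left(-485 + S\right)}{2} = - \frac{-485 + S}{2 \left(96 + g\right)}$)
$h = \frac{9213}{26942}$ ($h = \frac{485 - \frac{2}{19}}{2 \left(96 + 613\right)} = \frac{485 - \frac{2}{19}}{2 \cdot 709} = \frac{1}{2} \cdot \frac{1}{709} \cdot \frac{9213}{19} = \frac{9213}{26942} \approx 0.34196$)
$\left(-335126 - 308632\right) \left(-1711 + h\right) = \left(-335126 - 308632\right) \left(-1711 + \frac{9213}{26942}\right) = \left(-643758\right) \left(- \frac{46088549}{26942}\right) = \frac{780786108609}{709}$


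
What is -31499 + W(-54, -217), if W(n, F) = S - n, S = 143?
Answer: -31302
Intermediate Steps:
W(n, F) = 143 - n
-31499 + W(-54, -217) = -31499 + (143 - 1*(-54)) = -31499 + (143 + 54) = -31499 + 197 = -31302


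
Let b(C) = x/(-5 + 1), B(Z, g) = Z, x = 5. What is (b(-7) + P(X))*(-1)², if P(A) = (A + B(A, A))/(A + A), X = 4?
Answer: -¼ ≈ -0.25000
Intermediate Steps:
b(C) = -5/4 (b(C) = 5/(-5 + 1) = 5/(-4) = 5*(-¼) = -5/4)
P(A) = 1 (P(A) = (A + A)/(A + A) = (2*A)/((2*A)) = (2*A)*(1/(2*A)) = 1)
(b(-7) + P(X))*(-1)² = (-5/4 + 1)*(-1)² = -¼*1 = -¼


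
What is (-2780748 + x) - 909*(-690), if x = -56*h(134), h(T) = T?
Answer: -2161042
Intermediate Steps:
x = -7504 (x = -56*134 = -7504)
(-2780748 + x) - 909*(-690) = (-2780748 - 7504) - 909*(-690) = -2788252 + 627210 = -2161042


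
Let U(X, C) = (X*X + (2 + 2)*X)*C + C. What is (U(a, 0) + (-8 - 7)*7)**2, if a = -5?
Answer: 11025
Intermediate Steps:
U(X, C) = C + C*(X**2 + 4*X) (U(X, C) = (X**2 + 4*X)*C + C = C*(X**2 + 4*X) + C = C + C*(X**2 + 4*X))
(U(a, 0) + (-8 - 7)*7)**2 = (0*(1 + (-5)**2 + 4*(-5)) + (-8 - 7)*7)**2 = (0*(1 + 25 - 20) - 15*7)**2 = (0*6 - 105)**2 = (0 - 105)**2 = (-105)**2 = 11025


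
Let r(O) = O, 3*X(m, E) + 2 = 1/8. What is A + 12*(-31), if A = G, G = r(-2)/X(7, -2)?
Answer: -1844/5 ≈ -368.80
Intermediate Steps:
X(m, E) = -5/8 (X(m, E) = -⅔ + (⅓)/8 = -⅔ + (⅓)*(⅛) = -⅔ + 1/24 = -5/8)
G = 16/5 (G = -2/(-5/8) = -2*(-8/5) = 16/5 ≈ 3.2000)
A = 16/5 ≈ 3.2000
A + 12*(-31) = 16/5 + 12*(-31) = 16/5 - 372 = -1844/5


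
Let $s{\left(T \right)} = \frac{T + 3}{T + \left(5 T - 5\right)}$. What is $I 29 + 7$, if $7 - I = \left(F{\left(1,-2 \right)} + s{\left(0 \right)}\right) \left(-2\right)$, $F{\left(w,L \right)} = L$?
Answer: $\frac{296}{5} \approx 59.2$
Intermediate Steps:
$s{\left(T \right)} = \frac{3 + T}{-5 + 6 T}$ ($s{\left(T \right)} = \frac{3 + T}{T + \left(-5 + 5 T\right)} = \frac{3 + T}{-5 + 6 T}$)
$I = \frac{9}{5}$ ($I = 7 - \left(-2 + \frac{3 + 0}{-5 + 6 \cdot 0}\right) \left(-2\right) = 7 - \left(-2 + \frac{1}{-5 + 0} \cdot 3\right) \left(-2\right) = 7 - \left(-2 + \frac{1}{-5} \cdot 3\right) \left(-2\right) = 7 - \left(-2 - \frac{3}{5}\right) \left(-2\right) = 7 - \left(- \frac{13}{5}\right) \left(-2\right) = 7 - \frac{26}{5} = \frac{9}{5} \approx 1.8$)
$I 29 + 7 = \frac{9}{5} \cdot 29 + 7 = \frac{261}{5} + 7 = \frac{296}{5}$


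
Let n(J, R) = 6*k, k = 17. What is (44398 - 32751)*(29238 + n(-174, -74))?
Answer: 341722980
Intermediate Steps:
n(J, R) = 102 (n(J, R) = 6*17 = 102)
(44398 - 32751)*(29238 + n(-174, -74)) = (44398 - 32751)*(29238 + 102) = 11647*29340 = 341722980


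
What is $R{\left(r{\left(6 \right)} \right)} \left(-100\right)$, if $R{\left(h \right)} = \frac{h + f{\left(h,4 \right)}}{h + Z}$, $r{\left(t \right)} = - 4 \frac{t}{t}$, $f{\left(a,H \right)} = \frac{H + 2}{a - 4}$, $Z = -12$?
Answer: $- \frac{475}{16} \approx -29.688$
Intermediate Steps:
$f{\left(a,H \right)} = \frac{2 + H}{-4 + a}$
$r{\left(t \right)} = -4$ ($r{\left(t \right)} = \left(-4\right) 1 = -4$)
$R{\left(h \right)} = \frac{h + \frac{6}{-4 + h}}{-12 + h}$ ($R{\left(h \right)} = \frac{h + \frac{2 + 4}{-4 + h}}{h - 12} = \frac{h + \frac{1}{-4 + h} 6}{-12 + h} = \frac{h + \frac{6}{-4 + h}}{-12 + h}$)
$R{\left(r{\left(6 \right)} \right)} \left(-100\right) = \frac{6 - 4 \left(-4 - 4\right)}{\left(-12 - 4\right) \left(-4 - 4\right)} \left(-100\right) = \frac{6 - -32}{\left(-16\right) \left(-8\right)} \left(-100\right) = \left(- \frac{1}{16}\right) \left(- \frac{1}{8}\right) \left(6 + 32\right) \left(-100\right) = \left(- \frac{1}{16}\right) \left(- \frac{1}{8}\right) 38 \left(-100\right) = \frac{19}{64} \left(-100\right) = - \frac{475}{16}$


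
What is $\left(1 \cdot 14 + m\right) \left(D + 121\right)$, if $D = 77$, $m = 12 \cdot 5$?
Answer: $14652$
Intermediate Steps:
$m = 60$
$\left(1 \cdot 14 + m\right) \left(D + 121\right) = \left(1 \cdot 14 + 60\right) \left(77 + 121\right) = \left(14 + 60\right) 198 = 74 \cdot 198 = 14652$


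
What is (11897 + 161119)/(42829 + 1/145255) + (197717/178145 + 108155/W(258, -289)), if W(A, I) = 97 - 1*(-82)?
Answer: 30221425397435555332/49594749641240045 ≈ 609.37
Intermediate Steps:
W(A, I) = 179 (W(A, I) = 97 + 82 = 179)
(11897 + 161119)/(42829 + 1/145255) + (197717/178145 + 108155/W(258, -289)) = (11897 + 161119)/(42829 + 1/145255) + (197717/178145 + 108155/179) = 173016/(42829 + 1/145255) + (197717*(1/178145) + 108155*(1/179)) = 173016/(6221126396/145255) + (197717/178145 + 108155/179) = 173016*(145255/6221126396) + 19302663818/31887955 = 6282859770/1555281599 + 19302663818/31887955 = 30221425397435555332/49594749641240045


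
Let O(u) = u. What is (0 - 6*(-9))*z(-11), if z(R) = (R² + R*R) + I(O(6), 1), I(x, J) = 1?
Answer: 13122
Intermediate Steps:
z(R) = 1 + 2*R² (z(R) = (R² + R*R) + 1 = (R² + R²) + 1 = 2*R² + 1 = 1 + 2*R²)
(0 - 6*(-9))*z(-11) = (0 - 6*(-9))*(1 + 2*(-11)²) = (0 + 54)*(1 + 2*121) = 54*(1 + 242) = 54*243 = 13122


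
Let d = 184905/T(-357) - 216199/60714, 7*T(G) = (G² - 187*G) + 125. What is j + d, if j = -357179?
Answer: -4214223356722475/11798733762 ≈ -3.5718e+5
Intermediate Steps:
T(G) = 125/7 - 187*G/7 + G²/7 (T(G) = ((G² - 187*G) + 125)/7 = (125 + G² - 187*G)/7 = 125/7 - 187*G/7 + G²/7)
d = 36569654923/11798733762 (d = 184905/(125/7 - 187/7*(-357) + (⅐)*(-357)²) - 216199/60714 = 184905/(125/7 + 9537 + (⅐)*127449) - 216199*1/60714 = 184905/(125/7 + 9537 + 18207) - 216199/60714 = 184905/(194333/7) - 216199/60714 = 184905*(7/194333) - 216199/60714 = 1294335/194333 - 216199/60714 = 36569654923/11798733762 ≈ 3.0995)
j + d = -357179 + 36569654923/11798733762 = -4214223356722475/11798733762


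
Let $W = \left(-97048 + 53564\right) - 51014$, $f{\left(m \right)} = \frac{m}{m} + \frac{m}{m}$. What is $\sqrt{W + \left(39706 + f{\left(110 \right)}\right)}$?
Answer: $i \sqrt{54790} \approx 234.07 i$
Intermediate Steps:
$f{\left(m \right)} = 2$ ($f{\left(m \right)} = 1 + 1 = 2$)
$W = -94498$ ($W = -43484 - 51014 = -94498$)
$\sqrt{W + \left(39706 + f{\left(110 \right)}\right)} = \sqrt{-94498 + \left(39706 + 2\right)} = \sqrt{-94498 + 39708} = \sqrt{-54790} = i \sqrt{54790}$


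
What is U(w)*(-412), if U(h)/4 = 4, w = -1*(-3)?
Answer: -6592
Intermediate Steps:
w = 3
U(h) = 16 (U(h) = 4*4 = 16)
U(w)*(-412) = 16*(-412) = -6592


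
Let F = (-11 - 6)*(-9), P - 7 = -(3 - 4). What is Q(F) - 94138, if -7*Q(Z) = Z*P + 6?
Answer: -660196/7 ≈ -94314.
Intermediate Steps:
P = 8 (P = 7 - (3 - 4) = 7 - 1*(-1) = 7 + 1 = 8)
F = 153 (F = -17*(-9) = 153)
Q(Z) = -6/7 - 8*Z/7 (Q(Z) = -(Z*8 + 6)/7 = -(8*Z + 6)/7 = -(6 + 8*Z)/7 = -6/7 - 8*Z/7)
Q(F) - 94138 = (-6/7 - 8/7*153) - 94138 = (-6/7 - 1224/7) - 94138 = -1230/7 - 94138 = -660196/7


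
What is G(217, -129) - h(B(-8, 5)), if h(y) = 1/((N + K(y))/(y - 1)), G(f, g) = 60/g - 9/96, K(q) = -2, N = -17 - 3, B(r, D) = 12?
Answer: -81/1376 ≈ -0.058866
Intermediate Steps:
N = -20
G(f, g) = -3/32 + 60/g (G(f, g) = 60/g - 9*1/96 = 60/g - 3/32 = -3/32 + 60/g)
h(y) = 1/22 - y/22 (h(y) = 1/((-20 - 2)/(y - 1)) = 1/(-22/(-1 + y)) = 1/22 - y/22)
G(217, -129) - h(B(-8, 5)) = (-3/32 + 60/(-129)) - (1/22 - 1/22*12) = (-3/32 + 60*(-1/129)) - (1/22 - 6/11) = (-3/32 - 20/43) - 1*(-½) = -769/1376 + ½ = -81/1376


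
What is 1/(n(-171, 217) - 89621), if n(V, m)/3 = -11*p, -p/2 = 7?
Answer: -1/89159 ≈ -1.1216e-5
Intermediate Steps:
p = -14 (p = -2*7 = -14)
n(V, m) = 462 (n(V, m) = 3*(-11*(-14)) = 3*154 = 462)
1/(n(-171, 217) - 89621) = 1/(462 - 89621) = 1/(-89159) = -1/89159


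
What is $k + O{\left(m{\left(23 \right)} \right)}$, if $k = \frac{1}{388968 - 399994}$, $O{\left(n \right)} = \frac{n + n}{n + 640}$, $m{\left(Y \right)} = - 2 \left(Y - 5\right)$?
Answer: $- \frac{198619}{1664926} \approx -0.1193$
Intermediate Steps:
$m{\left(Y \right)} = 10 - 2 Y$ ($m{\left(Y \right)} = - 2 \left(-5 + Y\right) = 10 - 2 Y$)
$O{\left(n \right)} = \frac{2 n}{640 + n}$
$k = - \frac{1}{11026}$ ($k = \frac{1}{-11026} = - \frac{1}{11026} \approx -9.0695 \cdot 10^{-5}$)
$k + O{\left(m{\left(23 \right)} \right)} = - \frac{1}{11026} + \frac{2 \left(10 - 46\right)}{640 + \left(10 - 46\right)} = - \frac{1}{11026} + 2 \left(-36\right) \frac{1}{640 - 36} = - \frac{1}{11026} + 2 \left(-36\right) \frac{1}{604} = - \frac{1}{11026} - \frac{18}{151} = - \frac{198619}{1664926}$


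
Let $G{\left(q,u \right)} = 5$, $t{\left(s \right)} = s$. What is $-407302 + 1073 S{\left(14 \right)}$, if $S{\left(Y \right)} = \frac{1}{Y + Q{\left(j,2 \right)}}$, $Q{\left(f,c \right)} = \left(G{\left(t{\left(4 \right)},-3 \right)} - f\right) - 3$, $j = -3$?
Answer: $- \frac{7737665}{19} \approx -4.0725 \cdot 10^{5}$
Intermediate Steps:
$Q{\left(f,c \right)} = 2 - f$ ($Q{\left(f,c \right)} = \left(5 - f\right) - 3 = 2 - f$)
$S{\left(Y \right)} = \frac{1}{5 + Y}$ ($S{\left(Y \right)} = \frac{1}{Y + \left(2 - -3\right)} = \frac{1}{Y + \left(2 + 3\right)} = \frac{1}{Y + 5} = \frac{1}{5 + Y}$)
$-407302 + 1073 S{\left(14 \right)} = -407302 + \frac{1073}{5 + 14} = -407302 + \frac{1073}{19} = - \frac{7737665}{19}$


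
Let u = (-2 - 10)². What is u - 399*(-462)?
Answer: 184482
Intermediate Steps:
u = 144 (u = (-12)² = 144)
u - 399*(-462) = 144 - 399*(-462) = 144 + 184338 = 184482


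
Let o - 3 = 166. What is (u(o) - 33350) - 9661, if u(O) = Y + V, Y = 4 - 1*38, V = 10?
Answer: -43035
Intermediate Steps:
o = 169 (o = 3 + 166 = 169)
Y = -34 (Y = 4 - 38 = -34)
u(O) = -24 (u(O) = -34 + 10 = -24)
(u(o) - 33350) - 9661 = (-24 - 33350) - 9661 = -33374 - 9661 = -43035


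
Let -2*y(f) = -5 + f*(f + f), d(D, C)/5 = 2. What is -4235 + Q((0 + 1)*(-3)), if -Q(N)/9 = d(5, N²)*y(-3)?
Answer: -3650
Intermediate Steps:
d(D, C) = 10 (d(D, C) = 5*2 = 10)
y(f) = 5/2 - f² (y(f) = -(-5 + f*(f + f))/2 = -(-5 + f*(2*f))/2 = -(-5 + 2*f²)/2 = 5/2 - f²)
Q(N) = 585 (Q(N) = -90*(5/2 - 1*(-3)²) = -90*(5/2 - 1*9) = -90*(5/2 - 9) = -90*(-13)/2 = -9*(-65) = 585)
-4235 + Q((0 + 1)*(-3)) = -4235 + 585 = -3650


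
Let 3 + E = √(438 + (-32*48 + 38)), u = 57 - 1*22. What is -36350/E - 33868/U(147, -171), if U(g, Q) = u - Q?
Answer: -6870296/110107 + 72700*I*√265/1069 ≈ -62.397 + 1107.1*I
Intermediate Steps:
u = 35 (u = 57 - 22 = 35)
U(g, Q) = 35 - Q
E = -3 + 2*I*√265 (E = -3 + √(438 + (-32*48 + 38)) = -3 + √(438 + (-1536 + 38)) = -3 + √(438 - 1498) = -3 + √(-1060) = -3 + 2*I*√265 ≈ -3.0 + 32.558*I)
-36350/E - 33868/U(147, -171) = -36350/(-3 + 2*I*√265) - 33868/(35 - 1*(-171)) = -36350/(-3 + 2*I*√265) - 33868/(35 + 171) = -36350/(-3 + 2*I*√265) - 33868/206 = -36350/(-3 + 2*I*√265) - 33868*1/206 = -36350/(-3 + 2*I*√265) - 16934/103 = -16934/103 - 36350/(-3 + 2*I*√265)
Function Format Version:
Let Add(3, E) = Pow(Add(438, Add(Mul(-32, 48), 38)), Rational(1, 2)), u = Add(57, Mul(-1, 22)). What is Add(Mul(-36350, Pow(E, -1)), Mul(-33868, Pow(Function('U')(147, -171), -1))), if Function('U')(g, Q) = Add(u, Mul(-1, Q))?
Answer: Add(Rational(-6870296, 110107), Mul(Rational(72700, 1069), I, Pow(265, Rational(1, 2)))) ≈ Add(-62.397, Mul(1107.1, I))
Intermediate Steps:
u = 35 (u = Add(57, -22) = 35)
Function('U')(g, Q) = Add(35, Mul(-1, Q))
E = Add(-3, Mul(2, I, Pow(265, Rational(1, 2)))) (E = Add(-3, Pow(Add(438, Add(Mul(-32, 48), 38)), Rational(1, 2))) = Add(-3, Pow(Add(438, Add(-1536, 38)), Rational(1, 2))) = Add(-3, Pow(Add(438, -1498), Rational(1, 2))) = Add(-3, Pow(-1060, Rational(1, 2))) = Add(-3, Mul(2, I, Pow(265, Rational(1, 2)))) ≈ Add(-3.0000, Mul(32.558, I)))
Add(Mul(-36350, Pow(E, -1)), Mul(-33868, Pow(Function('U')(147, -171), -1))) = Add(Mul(-36350, Pow(Add(-3, Mul(2, I, Pow(265, Rational(1, 2)))), -1)), Mul(-33868, Pow(Add(35, Mul(-1, -171)), -1))) = Add(Mul(-36350, Pow(Add(-3, Mul(2, I, Pow(265, Rational(1, 2)))), -1)), Mul(-33868, Pow(Add(35, 171), -1))) = Add(Mul(-36350, Pow(Add(-3, Mul(2, I, Pow(265, Rational(1, 2)))), -1)), Mul(-33868, Pow(206, -1))) = Add(Mul(-36350, Pow(Add(-3, Mul(2, I, Pow(265, Rational(1, 2)))), -1)), Mul(-33868, Rational(1, 206))) = Add(Mul(-36350, Pow(Add(-3, Mul(2, I, Pow(265, Rational(1, 2)))), -1)), Rational(-16934, 103)) = Add(Rational(-16934, 103), Mul(-36350, Pow(Add(-3, Mul(2, I, Pow(265, Rational(1, 2)))), -1)))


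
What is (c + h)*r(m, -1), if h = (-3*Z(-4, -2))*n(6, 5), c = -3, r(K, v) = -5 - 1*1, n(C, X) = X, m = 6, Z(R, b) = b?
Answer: -162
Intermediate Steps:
r(K, v) = -6 (r(K, v) = -5 - 1 = -6)
h = 30 (h = -3*(-2)*5 = 6*5 = 30)
(c + h)*r(m, -1) = (-3 + 30)*(-6) = 27*(-6) = -162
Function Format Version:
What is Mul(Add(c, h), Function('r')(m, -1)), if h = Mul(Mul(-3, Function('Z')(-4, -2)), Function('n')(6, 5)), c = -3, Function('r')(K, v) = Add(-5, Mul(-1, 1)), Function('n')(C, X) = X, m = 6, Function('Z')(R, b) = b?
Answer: -162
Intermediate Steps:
Function('r')(K, v) = -6 (Function('r')(K, v) = Add(-5, -1) = -6)
h = 30 (h = Mul(Mul(-3, -2), 5) = Mul(6, 5) = 30)
Mul(Add(c, h), Function('r')(m, -1)) = Mul(Add(-3, 30), -6) = Mul(27, -6) = -162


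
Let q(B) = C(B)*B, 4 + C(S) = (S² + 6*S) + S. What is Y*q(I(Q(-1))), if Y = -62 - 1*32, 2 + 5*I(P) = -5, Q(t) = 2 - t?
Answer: -194768/125 ≈ -1558.1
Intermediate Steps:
I(P) = -7/5 (I(P) = -⅖ + (⅕)*(-5) = -⅖ - 1 = -7/5)
Y = -94 (Y = -62 - 32 = -94)
C(S) = -4 + S² + 7*S (C(S) = -4 + ((S² + 6*S) + S) = -4 + (S² + 7*S) = -4 + S² + 7*S)
q(B) = B*(-4 + B² + 7*B) (q(B) = (-4 + B² + 7*B)*B = B*(-4 + B² + 7*B))
Y*q(I(Q(-1))) = -(-658)*(-4 + (-7/5)² + 7*(-7/5))/5 = -(-658)*(-4 + 49/25 - 49/5)/5 = -(-658)*(-296)/(5*25) = -94*2072/125 = -194768/125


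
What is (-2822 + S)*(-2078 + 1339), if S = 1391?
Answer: 1057509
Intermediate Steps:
(-2822 + S)*(-2078 + 1339) = (-2822 + 1391)*(-2078 + 1339) = -1431*(-739) = 1057509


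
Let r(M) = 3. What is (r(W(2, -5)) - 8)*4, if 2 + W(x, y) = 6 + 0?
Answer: -20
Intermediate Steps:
W(x, y) = 4 (W(x, y) = -2 + (6 + 0) = -2 + 6 = 4)
(r(W(2, -5)) - 8)*4 = (3 - 8)*4 = -5*4 = -20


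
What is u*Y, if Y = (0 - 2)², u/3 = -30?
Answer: -360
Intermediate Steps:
u = -90 (u = 3*(-30) = -90)
Y = 4 (Y = (-2)² = 4)
u*Y = -90*4 = -360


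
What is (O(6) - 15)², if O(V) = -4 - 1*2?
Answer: 441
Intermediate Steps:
O(V) = -6 (O(V) = -4 - 2 = -6)
(O(6) - 15)² = (-6 - 15)² = (-21)² = 441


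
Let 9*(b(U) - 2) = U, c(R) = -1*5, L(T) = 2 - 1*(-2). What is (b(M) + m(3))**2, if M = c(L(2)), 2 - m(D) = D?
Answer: 16/81 ≈ 0.19753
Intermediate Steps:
L(T) = 4 (L(T) = 2 + 2 = 4)
m(D) = 2 - D
c(R) = -5
M = -5
b(U) = 2 + U/9
(b(M) + m(3))**2 = ((2 + (1/9)*(-5)) + (2 - 1*3))**2 = ((2 - 5/9) + (2 - 3))**2 = (13/9 - 1)**2 = (4/9)**2 = 16/81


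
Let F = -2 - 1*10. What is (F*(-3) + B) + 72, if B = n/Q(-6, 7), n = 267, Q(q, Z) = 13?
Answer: 1671/13 ≈ 128.54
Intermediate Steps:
F = -12 (F = -2 - 10 = -12)
B = 267/13 ≈ 20.538
(F*(-3) + B) + 72 = (-12*(-3) + 267/13) + 72 = (36 + 267/13) + 72 = 735/13 + 72 = 1671/13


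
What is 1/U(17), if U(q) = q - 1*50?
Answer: -1/33 ≈ -0.030303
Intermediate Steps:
U(q) = -50 + q (U(q) = q - 50 = -50 + q)
1/U(17) = 1/(-50 + 17) = 1/(-33) = -1/33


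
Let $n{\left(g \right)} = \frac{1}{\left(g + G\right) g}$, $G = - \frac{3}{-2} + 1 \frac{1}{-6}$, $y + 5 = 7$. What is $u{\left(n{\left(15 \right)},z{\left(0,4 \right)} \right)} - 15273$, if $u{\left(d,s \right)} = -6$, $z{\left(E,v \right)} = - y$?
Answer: $-15279$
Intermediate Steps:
$y = 2$ ($y = -5 + 7 = 2$)
$G = \frac{4}{3}$ ($G = \left(-3\right) \left(- \frac{1}{2}\right) + 1 \left(- \frac{1}{6}\right) = \frac{3}{2} - \frac{1}{6} = \frac{4}{3} \approx 1.3333$)
$z{\left(E,v \right)} = -2$ ($z{\left(E,v \right)} = \left(-1\right) 2 = -2$)
$n{\left(g \right)} = \frac{1}{g \left(\frac{4}{3} + g\right)}$ ($n{\left(g \right)} = \frac{1}{\left(g + \frac{4}{3}\right) g} = \frac{1}{\left(\frac{4}{3} + g\right) g} = \frac{1}{g \left(\frac{4}{3} + g\right)}$)
$u{\left(n{\left(15 \right)},z{\left(0,4 \right)} \right)} - 15273 = -6 - 15273 = -15279$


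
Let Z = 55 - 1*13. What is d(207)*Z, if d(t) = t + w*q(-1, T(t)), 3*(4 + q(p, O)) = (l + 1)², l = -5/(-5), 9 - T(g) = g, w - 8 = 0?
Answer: 7798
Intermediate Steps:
w = 8 (w = 8 + 0 = 8)
T(g) = 9 - g
l = 1 (l = -5*(-⅕) = 1)
q(p, O) = -8/3 (q(p, O) = -4 + (1 + 1)²/3 = -4 + (⅓)*2² = -4 + (⅓)*4 = -4 + 4/3 = -8/3)
Z = 42 (Z = 55 - 13 = 42)
d(t) = -64/3 + t (d(t) = t + 8*(-8/3) = t - 64/3 = -64/3 + t)
d(207)*Z = (-64/3 + 207)*42 = (557/3)*42 = 7798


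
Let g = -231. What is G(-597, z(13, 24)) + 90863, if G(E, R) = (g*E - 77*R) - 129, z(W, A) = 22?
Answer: 226947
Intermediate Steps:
G(E, R) = -129 - 231*E - 77*R (G(E, R) = (-231*E - 77*R) - 129 = -129 - 231*E - 77*R)
G(-597, z(13, 24)) + 90863 = (-129 - 231*(-597) - 77*22) + 90863 = (-129 + 137907 - 1694) + 90863 = 136084 + 90863 = 226947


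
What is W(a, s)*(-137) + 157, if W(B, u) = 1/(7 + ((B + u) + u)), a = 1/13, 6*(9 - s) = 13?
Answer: 121670/809 ≈ 150.40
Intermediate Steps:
s = 41/6 (s = 9 - ⅙*13 = 9 - 13/6 = 41/6 ≈ 6.8333)
a = 1/13 ≈ 0.076923
W(B, u) = 1/(7 + B + 2*u) (W(B, u) = 1/(7 + (B + 2*u)) = 1/(7 + B + 2*u))
W(a, s)*(-137) + 157 = -137/(7 + 1/13 + 2*(41/6)) + 157 = -137/(7 + 1/13 + 41/3) + 157 = -137/(809/39) + 157 = (39/809)*(-137) + 157 = -5343/809 + 157 = 121670/809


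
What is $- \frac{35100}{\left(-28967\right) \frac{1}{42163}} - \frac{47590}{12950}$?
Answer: $\frac{1916360229547}{37512265} \approx 51086.0$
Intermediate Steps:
$- \frac{35100}{\left(-28967\right) \frac{1}{42163}} - \frac{47590}{12950} = - \frac{35100}{\left(-28967\right) \frac{1}{42163}} - \frac{4759}{1295} = - \frac{35100}{- \frac{28967}{42163}} - \frac{4759}{1295} = \left(-35100\right) \left(- \frac{42163}{28967}\right) - \frac{4759}{1295} = \frac{1479921300}{28967} - \frac{4759}{1295} = \frac{1916360229547}{37512265}$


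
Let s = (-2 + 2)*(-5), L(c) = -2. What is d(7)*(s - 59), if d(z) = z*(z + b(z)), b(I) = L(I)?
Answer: -2065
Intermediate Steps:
b(I) = -2
d(z) = z*(-2 + z) (d(z) = z*(z - 2) = z*(-2 + z))
s = 0 (s = 0*(-5) = 0)
d(7)*(s - 59) = (7*(-2 + 7))*(0 - 59) = (7*5)*(-59) = 35*(-59) = -2065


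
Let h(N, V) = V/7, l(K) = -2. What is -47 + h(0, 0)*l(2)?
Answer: -47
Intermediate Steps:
h(N, V) = V/7 (h(N, V) = V*(⅐) = V/7)
-47 + h(0, 0)*l(2) = -47 + ((⅐)*0)*(-2) = -47 + 0*(-2) = -47 + 0 = -47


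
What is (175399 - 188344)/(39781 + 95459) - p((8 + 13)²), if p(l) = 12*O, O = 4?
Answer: -433631/9016 ≈ -48.096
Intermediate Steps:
p(l) = 48 (p(l) = 12*4 = 48)
(175399 - 188344)/(39781 + 95459) - p((8 + 13)²) = (175399 - 188344)/(39781 + 95459) - 1*48 = -12945/135240 - 48 = -12945*1/135240 - 48 = -863/9016 - 48 = -433631/9016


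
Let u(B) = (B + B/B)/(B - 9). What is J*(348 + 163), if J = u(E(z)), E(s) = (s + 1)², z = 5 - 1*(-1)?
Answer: 2555/4 ≈ 638.75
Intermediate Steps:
z = 6 (z = 5 + 1 = 6)
E(s) = (1 + s)²
u(B) = (1 + B)/(-9 + B) (u(B) = (B + 1)/(-9 + B) = (1 + B)/(-9 + B))
J = 5/4 (J = (1 + (1 + 6)²)/(-9 + (1 + 6)²) = (1 + 7²)/(-9 + 7²) = (1 + 49)/(-9 + 49) = 50/40 = (1/40)*50 = 5/4 ≈ 1.2500)
J*(348 + 163) = 5*(348 + 163)/4 = (5/4)*511 = 2555/4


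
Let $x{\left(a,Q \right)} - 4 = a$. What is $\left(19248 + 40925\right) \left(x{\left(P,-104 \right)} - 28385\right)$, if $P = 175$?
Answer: $-1697239638$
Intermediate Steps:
$x{\left(a,Q \right)} = 4 + a$
$\left(19248 + 40925\right) \left(x{\left(P,-104 \right)} - 28385\right) = \left(19248 + 40925\right) \left(\left(4 + 175\right) - 28385\right) = 60173 \left(179 - 28385\right) = 60173 \left(-28206\right) = -1697239638$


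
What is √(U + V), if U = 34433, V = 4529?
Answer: 11*√322 ≈ 197.39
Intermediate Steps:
√(U + V) = √(34433 + 4529) = √38962 = 11*√322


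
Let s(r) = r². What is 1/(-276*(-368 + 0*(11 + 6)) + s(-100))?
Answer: 1/111568 ≈ 8.9631e-6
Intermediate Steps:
1/(-276*(-368 + 0*(11 + 6)) + s(-100)) = 1/(-276*(-368 + 0*(11 + 6)) + (-100)²) = 1/(-276*(-368 + 0*17) + 10000) = 1/(-276*(-368 + 0) + 10000) = 1/(-276*(-368) + 10000) = 1/(101568 + 10000) = 1/111568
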